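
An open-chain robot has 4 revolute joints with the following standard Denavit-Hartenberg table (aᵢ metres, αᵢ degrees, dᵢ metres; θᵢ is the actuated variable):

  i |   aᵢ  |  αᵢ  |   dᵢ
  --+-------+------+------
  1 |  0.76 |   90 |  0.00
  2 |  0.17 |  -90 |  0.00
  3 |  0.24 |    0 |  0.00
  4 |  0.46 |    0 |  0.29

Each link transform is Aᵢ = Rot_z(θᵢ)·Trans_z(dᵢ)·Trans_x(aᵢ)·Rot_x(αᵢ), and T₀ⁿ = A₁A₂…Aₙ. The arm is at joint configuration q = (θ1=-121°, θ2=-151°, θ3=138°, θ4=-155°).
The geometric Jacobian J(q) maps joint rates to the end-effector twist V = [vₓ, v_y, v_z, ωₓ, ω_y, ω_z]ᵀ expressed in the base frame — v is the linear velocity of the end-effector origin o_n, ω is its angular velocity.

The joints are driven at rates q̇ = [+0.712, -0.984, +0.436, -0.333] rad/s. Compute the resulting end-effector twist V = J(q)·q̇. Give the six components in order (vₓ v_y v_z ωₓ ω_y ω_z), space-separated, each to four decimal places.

0.5103 0.1891 0.2603 0.8177 -0.5496 0.6219

o_n = [-0.2471, -0.4619, -0.4629]
J₁: ẑ×o_n = [0.4619, -0.2471, 0.0000], ω = ẑ
J2: z=[-0.8572, 0.5150, 0.0000] o=[-0.3914, -0.6514, 0.0000] → [-0.2384, -0.3967, -0.2368, -0.8572, 0.5150, 0.0000]
J3: z=[-0.2497, -0.4156, -0.8746] o=[-0.3149, -0.5240, -0.0824] → [0.2124, -0.1543, 0.0127, -0.2497, -0.4156, -0.8746]
J4: z=[-0.2497, -0.4156, -0.8746] o=[-0.2575, -0.7404, 0.0041] → [0.4377, -0.1257, -0.0652, -0.2497, -0.4156, -0.8746]
V = J·q̇ = [0.5103, 0.1891, 0.2603, 0.8177, -0.5496, 0.6219]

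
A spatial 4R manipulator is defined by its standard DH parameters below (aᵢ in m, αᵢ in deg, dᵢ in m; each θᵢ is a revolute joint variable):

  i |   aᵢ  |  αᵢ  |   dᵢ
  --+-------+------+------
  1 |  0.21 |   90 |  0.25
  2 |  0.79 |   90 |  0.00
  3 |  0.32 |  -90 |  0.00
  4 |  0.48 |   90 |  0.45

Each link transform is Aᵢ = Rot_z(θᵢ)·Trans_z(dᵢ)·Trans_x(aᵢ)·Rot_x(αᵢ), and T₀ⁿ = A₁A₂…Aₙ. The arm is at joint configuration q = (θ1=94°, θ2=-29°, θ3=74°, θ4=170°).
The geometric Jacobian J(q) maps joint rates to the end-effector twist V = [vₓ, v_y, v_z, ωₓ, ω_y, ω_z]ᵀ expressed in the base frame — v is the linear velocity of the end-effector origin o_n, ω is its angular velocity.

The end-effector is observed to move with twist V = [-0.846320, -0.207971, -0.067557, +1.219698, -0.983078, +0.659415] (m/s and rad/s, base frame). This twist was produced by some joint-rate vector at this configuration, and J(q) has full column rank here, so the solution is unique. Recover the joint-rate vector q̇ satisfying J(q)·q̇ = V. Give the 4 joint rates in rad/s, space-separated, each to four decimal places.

0.8690 0.9100 0.7000 0.8640

o_n = [-0.0594, 0.5233, 0.1700]
J₁: ẑ×o_n = [-0.5233, -0.0594, 0.0000], ω = ẑ
J2: z=[0.9976, 0.0698, 0.0000] o=[-0.0146, 0.2095, 0.2500] → [-0.0056, 0.0798, 0.3162, 0.9976, 0.0698, 0.0000]
J3: z=[0.0338, -0.4836, -0.8746] o=[-0.0628, 0.8988, -0.1330] → [-0.4749, -0.0133, -0.0110, 0.0338, -0.4836, -0.8746]
J4: z=[0.3336, -0.8195, 0.4660] o=[0.2386, 0.9972, -0.1758] → [-0.0625, -0.2542, -0.4023, 0.3336, -0.8195, 0.4660]
q̇ = J⁺·V = [0.8690, 0.9100, 0.7000, 0.8640]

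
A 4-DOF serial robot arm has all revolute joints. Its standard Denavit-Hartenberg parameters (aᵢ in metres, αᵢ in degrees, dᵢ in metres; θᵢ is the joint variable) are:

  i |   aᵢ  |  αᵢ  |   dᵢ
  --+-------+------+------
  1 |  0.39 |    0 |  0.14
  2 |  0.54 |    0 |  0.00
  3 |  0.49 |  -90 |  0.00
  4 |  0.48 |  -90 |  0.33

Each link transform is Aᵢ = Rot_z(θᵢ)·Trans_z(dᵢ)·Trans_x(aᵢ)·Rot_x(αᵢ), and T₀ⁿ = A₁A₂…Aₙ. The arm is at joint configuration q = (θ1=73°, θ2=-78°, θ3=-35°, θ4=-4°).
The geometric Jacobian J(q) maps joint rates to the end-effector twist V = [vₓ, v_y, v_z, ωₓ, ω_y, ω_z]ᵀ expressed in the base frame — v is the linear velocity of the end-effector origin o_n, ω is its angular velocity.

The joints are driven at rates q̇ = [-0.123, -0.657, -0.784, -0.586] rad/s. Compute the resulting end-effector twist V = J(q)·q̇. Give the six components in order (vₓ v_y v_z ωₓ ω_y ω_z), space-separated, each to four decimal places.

o_n = [1.6063, -0.0441, 0.1735]
J₁: ẑ×o_n = [0.0441, 1.6063, -0.0000], ω = ẑ
J2: z=[0.0000, 0.0000, 1.0000] o=[0.1140, 0.3730, 0.1400] → [0.4170, 1.4922, -0.0000, 0.0000, 0.0000, 1.0000]
J3: z=[0.0000, 0.0000, 1.0000] o=[0.6520, 0.3259, 0.1400] → [0.3700, 0.9543, -0.0000, 0.0000, 0.0000, 1.0000]
J4: z=[0.6428, 0.7660, 0.0000] o=[1.0273, 0.0109, 0.1400] → [0.0256, -0.0215, -0.4788, 0.6428, 0.7660, 0.0000]
V = J·q̇ = [-0.5845, -1.9135, 0.2806, -0.3767, -0.4489, -1.5640]

-0.5845 -1.9135 0.2806 -0.3767 -0.4489 -1.5640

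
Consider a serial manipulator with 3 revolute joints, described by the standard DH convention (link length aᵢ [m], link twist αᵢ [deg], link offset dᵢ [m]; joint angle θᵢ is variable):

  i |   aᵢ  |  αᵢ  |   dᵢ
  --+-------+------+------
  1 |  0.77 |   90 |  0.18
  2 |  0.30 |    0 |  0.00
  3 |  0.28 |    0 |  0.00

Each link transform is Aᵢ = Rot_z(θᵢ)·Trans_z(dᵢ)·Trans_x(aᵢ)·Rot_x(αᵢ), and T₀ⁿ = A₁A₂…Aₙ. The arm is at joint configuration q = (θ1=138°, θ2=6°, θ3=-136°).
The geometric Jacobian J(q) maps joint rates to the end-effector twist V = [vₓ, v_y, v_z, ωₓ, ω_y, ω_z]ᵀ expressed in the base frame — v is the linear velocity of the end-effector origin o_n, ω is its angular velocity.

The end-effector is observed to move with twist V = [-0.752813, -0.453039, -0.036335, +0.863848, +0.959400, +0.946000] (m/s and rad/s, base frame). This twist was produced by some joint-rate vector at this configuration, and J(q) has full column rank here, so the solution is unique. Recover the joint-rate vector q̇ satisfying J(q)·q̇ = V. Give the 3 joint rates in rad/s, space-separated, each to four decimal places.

0.9460 0.6570 0.6340

o_n = [-0.6602, 0.5944, -0.0031]
J₁: ẑ×o_n = [-0.5944, -0.6602, 0.0000], ω = ẑ
J2: z=[0.6691, 0.7431, 0.0000] o=[-0.5722, 0.5152, 0.1800] → [-0.1361, 0.1225, 0.1184, 0.6691, 0.7431, 0.0000]
J3: z=[0.6691, 0.7431, 0.0000] o=[-0.7939, 0.7149, 0.2114] → [-0.1594, 0.1435, -0.1800, 0.6691, 0.7431, 0.0000]
q̇ = J⁺·V = [0.9460, 0.6570, 0.6340]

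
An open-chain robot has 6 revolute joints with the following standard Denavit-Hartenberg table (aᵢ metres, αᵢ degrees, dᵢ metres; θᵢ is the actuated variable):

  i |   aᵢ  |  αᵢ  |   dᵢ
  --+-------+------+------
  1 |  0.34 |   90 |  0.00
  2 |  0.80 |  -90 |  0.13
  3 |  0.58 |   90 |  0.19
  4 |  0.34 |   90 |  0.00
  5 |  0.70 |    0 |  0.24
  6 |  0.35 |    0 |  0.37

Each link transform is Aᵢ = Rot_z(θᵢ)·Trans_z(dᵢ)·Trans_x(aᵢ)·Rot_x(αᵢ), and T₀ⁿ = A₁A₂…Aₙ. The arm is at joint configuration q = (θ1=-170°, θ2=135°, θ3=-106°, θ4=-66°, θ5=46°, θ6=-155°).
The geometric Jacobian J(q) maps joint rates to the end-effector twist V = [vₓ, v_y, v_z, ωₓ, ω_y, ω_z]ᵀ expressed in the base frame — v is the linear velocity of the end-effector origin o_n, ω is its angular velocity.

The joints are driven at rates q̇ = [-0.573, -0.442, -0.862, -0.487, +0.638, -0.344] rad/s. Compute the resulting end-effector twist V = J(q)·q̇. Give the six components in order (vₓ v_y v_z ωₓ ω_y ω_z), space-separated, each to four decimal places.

o_n = [-0.5133, 0.2982, 0.8887]
J₁: ẑ×o_n = [-0.2982, -0.5133, 0.0000], ω = ẑ
J2: z=[-0.1736, 0.9848, 0.0000] o=[-0.3348, -0.0590, 0.0000] → [0.8752, 0.1543, 0.1138, -0.1736, 0.9848, 0.0000]
J3: z=[0.6964, 0.1228, -0.7071] o=[0.1997, 0.1672, 0.5657] → [0.1323, 0.2793, 0.1787, 0.6964, 0.1228, -0.7071]
J4: z=[-0.6215, -0.3895, -0.6797] o=[0.1238, 0.7200, 0.3183] → [-0.5089, 0.7876, 0.0140, -0.6215, -0.3895, -0.6797]
J5: z=[0.0446, -0.8838, 0.4657] o=[-0.1421, 0.8081, 0.5110] → [-0.0964, -0.1897, -0.3509, 0.0446, -0.8838, 0.4657]
J6: z=[0.0446, -0.8838, 0.4657] o=[-0.8246, 0.5258, 0.5560] → [-0.1880, 0.1301, 0.2650, 0.0446, -0.8838, 0.4657]
V = J·q̇ = [-0.0790, -0.5642, -0.5262, -0.2077, -0.6113, 0.5045]

-0.0790 -0.5642 -0.5262 -0.2077 -0.6113 0.5045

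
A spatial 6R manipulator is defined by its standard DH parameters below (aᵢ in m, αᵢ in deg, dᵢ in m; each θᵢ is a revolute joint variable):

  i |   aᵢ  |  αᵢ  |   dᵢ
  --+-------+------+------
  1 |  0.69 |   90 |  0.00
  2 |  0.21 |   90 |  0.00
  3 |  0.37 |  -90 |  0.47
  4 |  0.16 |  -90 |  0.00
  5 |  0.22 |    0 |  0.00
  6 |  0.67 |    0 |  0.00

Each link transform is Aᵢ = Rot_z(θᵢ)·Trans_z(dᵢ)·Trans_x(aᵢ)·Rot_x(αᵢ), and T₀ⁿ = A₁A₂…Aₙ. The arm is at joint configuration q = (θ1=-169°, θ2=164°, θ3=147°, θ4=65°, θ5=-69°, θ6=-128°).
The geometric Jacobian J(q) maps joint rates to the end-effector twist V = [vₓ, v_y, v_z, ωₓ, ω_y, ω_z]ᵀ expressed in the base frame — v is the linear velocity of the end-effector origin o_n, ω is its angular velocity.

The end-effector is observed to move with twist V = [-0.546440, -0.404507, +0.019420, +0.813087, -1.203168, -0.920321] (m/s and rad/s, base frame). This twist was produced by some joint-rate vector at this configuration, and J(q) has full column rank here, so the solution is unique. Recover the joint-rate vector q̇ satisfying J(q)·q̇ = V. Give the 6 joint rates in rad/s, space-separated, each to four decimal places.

0.1330 -0.0800 -0.7500 0.9140 0.8070 0.1850

o_n = [-0.8874, -0.0696, 0.8121]
J₁: ẑ×o_n = [0.0696, -0.8874, 0.0000], ω = ẑ
J2: z=[-0.1908, 0.9816, 0.0000] o=[-0.6773, -0.1317, 0.0000] → [0.7972, 0.1550, 0.1944, -0.1908, 0.9816, 0.0000]
J3: z=[-0.2706, -0.0526, 0.9613] o=[-0.4792, -0.0931, 0.0579] → [-0.0623, -0.1884, -0.0279, -0.2706, -0.0526, 0.9613]
J4: z=[-0.3539, -0.9232, -0.1501] o=[-0.9376, 0.0230, 0.4241] → [-0.3720, 0.1298, 0.0791, -0.3539, -0.9232, -0.1501]
J5: z=[0.9258, -0.3229, -0.1967] o=[-0.9589, 0.0564, 0.2691] → [-0.2001, -0.5167, -0.0936, 0.9258, -0.3229, -0.1967]
J6: z=[0.9258, -0.3229, -0.1967] o=[-1.0421, -0.1167, 0.1619] → [-0.2007, -0.6324, 0.0936, 0.9258, -0.3229, -0.1967]
q̇ = J⁺·V = [0.1330, -0.0800, -0.7500, 0.9140, 0.8070, 0.1850]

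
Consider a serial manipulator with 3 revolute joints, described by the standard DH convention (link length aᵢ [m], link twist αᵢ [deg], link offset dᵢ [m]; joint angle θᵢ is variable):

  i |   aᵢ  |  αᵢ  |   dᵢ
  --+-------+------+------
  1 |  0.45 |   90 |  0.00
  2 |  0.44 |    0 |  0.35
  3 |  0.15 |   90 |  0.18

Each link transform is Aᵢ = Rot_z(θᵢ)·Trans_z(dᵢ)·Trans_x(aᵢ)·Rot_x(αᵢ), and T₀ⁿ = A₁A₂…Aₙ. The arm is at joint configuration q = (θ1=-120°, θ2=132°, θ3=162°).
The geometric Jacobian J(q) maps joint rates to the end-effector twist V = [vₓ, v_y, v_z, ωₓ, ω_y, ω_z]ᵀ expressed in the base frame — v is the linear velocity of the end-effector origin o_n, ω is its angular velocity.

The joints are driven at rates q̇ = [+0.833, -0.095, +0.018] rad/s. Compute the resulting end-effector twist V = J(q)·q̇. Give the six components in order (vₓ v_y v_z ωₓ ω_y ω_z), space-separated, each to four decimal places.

-0.0748 -0.4903 0.0233 0.0667 -0.0385 0.8330

o_n = [-0.5673, 0.0774, 0.1900]
J₁: ẑ×o_n = [-0.0774, -0.5673, 0.0000], ω = ẑ
J2: z=[-0.8660, 0.5000, 0.0000] o=[-0.2250, -0.3897, 0.0000] → [0.0950, 0.1645, -0.2334, -0.8660, 0.5000, 0.0000]
J3: z=[-0.8660, 0.5000, 0.0000] o=[-0.3809, 0.0403, 0.3270] → [-0.0685, -0.1187, 0.0610, -0.8660, 0.5000, 0.0000]
V = J·q̇ = [-0.0748, -0.4903, 0.0233, 0.0667, -0.0385, 0.8330]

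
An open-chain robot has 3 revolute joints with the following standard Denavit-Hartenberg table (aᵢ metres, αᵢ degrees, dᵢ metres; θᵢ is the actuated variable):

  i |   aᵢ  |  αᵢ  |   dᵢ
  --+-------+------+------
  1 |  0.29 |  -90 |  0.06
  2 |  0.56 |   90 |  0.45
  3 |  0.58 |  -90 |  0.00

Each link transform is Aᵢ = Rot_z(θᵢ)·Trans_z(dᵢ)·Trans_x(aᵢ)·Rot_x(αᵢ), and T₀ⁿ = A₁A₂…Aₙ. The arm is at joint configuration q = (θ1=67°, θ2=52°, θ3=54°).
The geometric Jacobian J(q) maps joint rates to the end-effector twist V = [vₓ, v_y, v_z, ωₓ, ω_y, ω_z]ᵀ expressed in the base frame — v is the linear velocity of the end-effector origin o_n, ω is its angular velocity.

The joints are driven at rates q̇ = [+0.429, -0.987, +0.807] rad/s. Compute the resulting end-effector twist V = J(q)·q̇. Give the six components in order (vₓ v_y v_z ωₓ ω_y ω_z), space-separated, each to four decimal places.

o_n = [-0.5161, 1.1367, -0.6499]
J₁: ẑ×o_n = [-1.1367, -0.5161, 0.0000], ω = ẑ
J2: z=[-0.9205, 0.3907, 0.0000] o=[0.1133, 0.2669, 0.0600] → [-0.2774, -0.6535, -0.5547, -0.9205, 0.3907, 0.0000]
J3: z=[0.3079, 0.7254, 0.6157] o=[-0.1662, 0.7601, -0.3813] → [-0.4267, -0.1327, 0.3698, 0.3079, 0.7254, 0.6157]
V = J·q̇ = [-0.5582, 0.3165, 0.8458, 1.1570, 0.1997, 0.9258]

-0.5582 0.3165 0.8458 1.1570 0.1997 0.9258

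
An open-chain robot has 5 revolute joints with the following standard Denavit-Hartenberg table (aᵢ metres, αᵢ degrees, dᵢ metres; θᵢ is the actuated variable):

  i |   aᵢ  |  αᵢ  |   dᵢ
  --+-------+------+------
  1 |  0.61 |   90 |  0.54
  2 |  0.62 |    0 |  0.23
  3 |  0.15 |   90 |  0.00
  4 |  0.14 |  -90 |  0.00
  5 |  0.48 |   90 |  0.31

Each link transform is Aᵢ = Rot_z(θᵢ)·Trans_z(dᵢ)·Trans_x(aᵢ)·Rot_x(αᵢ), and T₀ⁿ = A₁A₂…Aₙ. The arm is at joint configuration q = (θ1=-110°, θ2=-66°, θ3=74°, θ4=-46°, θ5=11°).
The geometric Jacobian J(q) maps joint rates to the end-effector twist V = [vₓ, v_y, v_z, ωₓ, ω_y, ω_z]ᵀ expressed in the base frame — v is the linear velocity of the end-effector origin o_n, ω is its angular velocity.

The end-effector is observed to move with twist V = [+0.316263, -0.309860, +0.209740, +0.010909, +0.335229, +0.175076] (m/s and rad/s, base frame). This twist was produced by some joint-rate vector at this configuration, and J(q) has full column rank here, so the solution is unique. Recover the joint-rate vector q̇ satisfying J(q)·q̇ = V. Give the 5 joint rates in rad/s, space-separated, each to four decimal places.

0.2330 0.3620 0.0550 0.0130 -0.4500

o_n = [-0.5660, -1.5384, 0.1753]
J₁: ẑ×o_n = [1.5384, -0.5660, 0.0000], ω = ẑ
J2: z=[-0.9397, 0.3420, 0.0000] o=[-0.2086, -0.5732, 0.5400] → [-0.1247, -0.3427, 1.0292, -0.9397, 0.3420, 0.0000]
J3: z=[-0.9397, 0.3420, 0.0000] o=[-0.5110, -0.7315, -0.0264] → [0.0690, 0.1895, 0.7770, -0.9397, 0.3420, 0.0000]
J4: z=[-0.0476, -0.1308, -0.9903] o=[-0.5618, -0.8711, -0.0055] → [-0.6845, 0.0128, 0.0312, -0.0476, -0.1308, -0.9903]
J5: z=[-0.8964, -0.4318, 0.1001] o=[-0.5001, -0.9960, 0.0080] → [-0.0179, 0.1434, 0.4577, -0.8964, -0.4318, 0.1001]
q̇ = J⁺·V = [0.2330, 0.3620, 0.0550, 0.0130, -0.4500]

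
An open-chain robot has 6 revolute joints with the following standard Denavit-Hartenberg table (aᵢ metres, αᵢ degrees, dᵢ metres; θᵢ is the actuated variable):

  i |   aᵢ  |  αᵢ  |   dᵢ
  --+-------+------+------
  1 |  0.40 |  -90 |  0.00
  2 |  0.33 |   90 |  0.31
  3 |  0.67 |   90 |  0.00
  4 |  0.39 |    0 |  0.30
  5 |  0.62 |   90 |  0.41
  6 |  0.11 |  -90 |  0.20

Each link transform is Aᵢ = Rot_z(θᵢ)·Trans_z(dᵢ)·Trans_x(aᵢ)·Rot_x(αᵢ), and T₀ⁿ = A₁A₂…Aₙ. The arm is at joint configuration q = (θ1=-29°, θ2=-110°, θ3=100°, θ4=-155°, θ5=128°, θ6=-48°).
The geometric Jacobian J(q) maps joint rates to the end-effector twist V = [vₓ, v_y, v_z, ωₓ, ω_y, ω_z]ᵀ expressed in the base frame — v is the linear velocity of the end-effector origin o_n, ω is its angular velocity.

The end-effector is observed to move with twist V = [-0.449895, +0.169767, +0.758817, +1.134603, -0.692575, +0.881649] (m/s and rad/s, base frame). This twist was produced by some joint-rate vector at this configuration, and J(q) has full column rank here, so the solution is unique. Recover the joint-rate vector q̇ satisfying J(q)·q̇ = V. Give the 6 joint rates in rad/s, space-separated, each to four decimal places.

o_n = [1.2566, 0.7327, 0.9788]
J₁: ẑ×o_n = [-0.7327, 1.2566, 0.0000], ω = ẑ
J2: z=[0.4848, 0.8746, 0.0000] o=[0.3498, -0.1939, 0.0000] → [0.8561, -0.4745, -0.3439, 0.4848, 0.8746, 0.0000]
J3: z=[-0.8219, 0.4556, -0.3420] o=[0.4014, 0.1319, 0.3101] → [0.5101, 0.2571, -0.8833, -0.8219, 0.4556, -0.3420]
J4: z=[-0.2104, 0.3152, 0.9254] o=[0.7561, 0.6897, 0.2008] → [0.2055, 0.6269, -0.1668, -0.2104, 0.3152, 0.9254]
J5: z=[-0.2104, 0.3152, 0.9254] o=[0.6413, 0.4149, 0.5924] → [-0.1723, 0.6507, -0.2608, -0.2104, 0.3152, 0.9254]
J6: z=[0.4920, -0.7839, 0.3788] o=[1.0789, 0.8758, 0.9780] → [0.0536, 0.0669, 0.0689, 0.4920, -0.7839, 0.3788]
q̇ = J⁺·V = [0.3890, 0.2240, -0.8730, 0.1300, -0.1700, 0.6100]

0.3890 0.2240 -0.8730 0.1300 -0.1700 0.6100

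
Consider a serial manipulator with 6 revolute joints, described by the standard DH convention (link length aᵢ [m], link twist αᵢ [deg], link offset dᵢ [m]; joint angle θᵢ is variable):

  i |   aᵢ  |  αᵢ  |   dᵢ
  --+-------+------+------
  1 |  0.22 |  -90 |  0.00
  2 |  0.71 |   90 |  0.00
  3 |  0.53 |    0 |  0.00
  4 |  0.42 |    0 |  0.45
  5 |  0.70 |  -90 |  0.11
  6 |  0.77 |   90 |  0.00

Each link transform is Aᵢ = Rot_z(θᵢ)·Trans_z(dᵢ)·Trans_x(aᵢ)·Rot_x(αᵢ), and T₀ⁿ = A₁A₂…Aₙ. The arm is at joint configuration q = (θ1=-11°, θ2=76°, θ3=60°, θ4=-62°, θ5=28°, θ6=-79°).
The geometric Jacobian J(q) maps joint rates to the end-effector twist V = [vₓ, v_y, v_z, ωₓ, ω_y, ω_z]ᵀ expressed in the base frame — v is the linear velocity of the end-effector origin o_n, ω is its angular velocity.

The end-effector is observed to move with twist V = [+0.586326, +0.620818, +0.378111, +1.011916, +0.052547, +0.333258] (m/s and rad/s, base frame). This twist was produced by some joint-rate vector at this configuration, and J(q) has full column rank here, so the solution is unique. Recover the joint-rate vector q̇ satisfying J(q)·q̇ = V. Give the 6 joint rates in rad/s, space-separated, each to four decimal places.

-0.1500 -0.2290 -0.1150 0.2690 0.9170 0.5270

o_n = [2.1369, 0.4155, -1.7736]
J₁: ẑ×o_n = [-0.4155, 2.1369, 0.0000], ω = ẑ
J2: z=[0.1908, 0.9816, 0.0000] o=[0.2160, -0.0420, 0.0000] → [-1.7410, 0.3384, -1.7983, 0.1908, 0.9816, 0.0000]
J3: z=[0.9525, -0.1851, 0.2419] o=[0.3846, -0.0748, -0.6889] → [0.0822, 1.4570, 0.7914, 0.9525, -0.1851, 0.2419]
J4: z=[0.9525, -0.1851, 0.2419] o=[0.5351, 0.3636, -0.9460] → [0.1407, 1.1757, 0.3460, 0.9525, -0.1851, 0.2419]
J5: z=[0.9525, -0.1851, 0.2419] o=[1.0606, 0.2465, -1.2444] → [0.0571, 0.7644, 0.3602, 0.9525, -0.1851, 0.2419]
J6: z=[0.0674, 0.9025, 0.4253] o=[1.3733, 0.4983, -1.8283] → [0.0846, 0.3211, -0.6947, 0.0674, 0.9025, 0.4253]
q̇ = J⁺·V = [-0.1500, -0.2290, -0.1150, 0.2690, 0.9170, 0.5270]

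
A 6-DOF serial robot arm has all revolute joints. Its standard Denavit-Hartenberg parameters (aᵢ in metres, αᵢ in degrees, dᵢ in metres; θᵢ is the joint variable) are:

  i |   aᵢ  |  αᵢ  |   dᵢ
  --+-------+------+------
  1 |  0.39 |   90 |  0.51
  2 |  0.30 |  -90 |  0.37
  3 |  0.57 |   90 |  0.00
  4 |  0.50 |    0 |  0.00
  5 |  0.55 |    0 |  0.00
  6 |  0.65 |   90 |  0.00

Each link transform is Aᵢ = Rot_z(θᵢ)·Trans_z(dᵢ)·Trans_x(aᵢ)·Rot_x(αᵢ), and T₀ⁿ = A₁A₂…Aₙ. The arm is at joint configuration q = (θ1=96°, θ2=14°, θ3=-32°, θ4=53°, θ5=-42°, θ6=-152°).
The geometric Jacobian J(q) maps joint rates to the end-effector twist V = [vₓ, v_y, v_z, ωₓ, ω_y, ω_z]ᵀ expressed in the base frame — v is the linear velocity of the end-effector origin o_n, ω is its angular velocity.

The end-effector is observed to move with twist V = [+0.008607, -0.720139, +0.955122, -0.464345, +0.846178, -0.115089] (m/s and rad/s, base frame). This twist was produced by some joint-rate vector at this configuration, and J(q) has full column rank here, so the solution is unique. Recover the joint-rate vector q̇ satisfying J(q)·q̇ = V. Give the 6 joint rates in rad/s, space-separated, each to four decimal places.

0.2020 0.8860 -0.5230 -0.4420 -0.3390 -0.7040

o_n = [0.6986, 1.4844, 0.8608]
J₁: ẑ×o_n = [-1.4844, 0.6986, 0.0000], ω = ẑ
J2: z=[0.9945, 0.1045, 0.0000] o=[-0.0408, 0.3879, 0.5100] → [0.0367, -0.3488, 1.0133, 0.9945, 0.1045, 0.0000]
J3: z=[0.0253, -0.2406, 0.9703] o=[0.2968, 0.7160, 0.5826] → [-0.8125, 0.3828, 0.1161, 0.0253, -0.2406, 0.9703]
J4: z=[0.8971, -0.4227, -0.1282] o=[0.5482, 1.2141, 0.6995] → [-0.0335, -0.1639, 0.3062, 0.8971, -0.4227, -0.1282]
J5: z=[0.8971, -0.4227, -0.1282] o=[0.6910, 1.3809, 1.1487] → [0.1350, 0.2574, 0.0961, 0.8971, -0.4227, -0.1282]
J6: z=[0.8971, -0.4227, -0.1282] o=[0.9317, 1.8274, 1.3613] → [0.1676, 0.4789, -0.4062, 0.8971, -0.4227, -0.1282]
q̇ = J⁺·V = [0.2020, 0.8860, -0.5230, -0.4420, -0.3390, -0.7040]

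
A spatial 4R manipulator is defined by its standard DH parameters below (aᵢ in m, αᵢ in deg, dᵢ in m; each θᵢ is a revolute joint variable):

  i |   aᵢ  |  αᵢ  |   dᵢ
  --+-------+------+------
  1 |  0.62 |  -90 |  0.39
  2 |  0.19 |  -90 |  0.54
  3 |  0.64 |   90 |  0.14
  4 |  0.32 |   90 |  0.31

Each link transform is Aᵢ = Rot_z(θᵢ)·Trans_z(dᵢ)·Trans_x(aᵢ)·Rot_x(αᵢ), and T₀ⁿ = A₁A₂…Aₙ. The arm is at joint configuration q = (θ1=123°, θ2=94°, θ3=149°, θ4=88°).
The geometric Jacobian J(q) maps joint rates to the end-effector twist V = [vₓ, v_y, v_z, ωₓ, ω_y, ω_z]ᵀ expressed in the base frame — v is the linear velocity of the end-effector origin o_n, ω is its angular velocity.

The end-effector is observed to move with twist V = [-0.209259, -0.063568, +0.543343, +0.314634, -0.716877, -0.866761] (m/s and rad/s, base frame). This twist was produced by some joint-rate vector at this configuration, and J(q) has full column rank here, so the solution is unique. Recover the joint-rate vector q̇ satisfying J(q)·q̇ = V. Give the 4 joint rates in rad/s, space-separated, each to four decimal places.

o_n = [-0.0445, 0.1808, 0.6301]
J₁: ẑ×o_n = [-0.1808, -0.0445, 0.0000], ω = ẑ
J2: z=[-0.8387, -0.5446, 0.0000] o=[-0.3377, 0.5200, 0.3900] → [-0.1307, 0.2013, 0.4441, -0.8387, -0.5446, 0.0000]
J3: z=[0.5433, -0.8366, 0.0698] o=[-0.7833, 0.2148, 0.2005] → [-0.3570, -0.1819, 0.5996, 0.5433, -0.8366, 0.0698]
J4: z=[0.7384, 0.4367, -0.5138] o=[-0.4517, 0.3092, 0.7575] → [-0.1217, -0.1151, -0.2727, 0.7384, 0.4367, -0.5138]
q̇ = J⁺·V = [-0.7850, 0.3520, 0.7650, 0.2630]

-0.7850 0.3520 0.7650 0.2630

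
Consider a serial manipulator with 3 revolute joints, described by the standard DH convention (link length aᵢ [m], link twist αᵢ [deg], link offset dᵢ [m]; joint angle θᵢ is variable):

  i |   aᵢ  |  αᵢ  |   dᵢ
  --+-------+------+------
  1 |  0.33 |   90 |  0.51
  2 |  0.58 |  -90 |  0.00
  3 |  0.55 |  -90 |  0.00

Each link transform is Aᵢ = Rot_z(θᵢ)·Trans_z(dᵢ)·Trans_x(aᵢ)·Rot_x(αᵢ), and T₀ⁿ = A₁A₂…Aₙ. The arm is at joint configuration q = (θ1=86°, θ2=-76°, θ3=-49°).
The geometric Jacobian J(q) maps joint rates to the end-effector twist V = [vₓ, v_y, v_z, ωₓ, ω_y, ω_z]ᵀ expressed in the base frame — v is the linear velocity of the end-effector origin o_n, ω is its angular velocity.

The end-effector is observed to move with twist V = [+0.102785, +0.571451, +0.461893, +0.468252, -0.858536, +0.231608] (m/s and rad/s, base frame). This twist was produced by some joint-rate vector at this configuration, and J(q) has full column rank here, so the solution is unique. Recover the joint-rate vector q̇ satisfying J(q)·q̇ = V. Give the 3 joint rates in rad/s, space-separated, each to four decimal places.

0.4370 0.5270 -0.8490

o_n = [0.4530, 0.5273, -0.4029]
J₁: ẑ×o_n = [-0.5273, 0.4530, 0.0000], ω = ẑ
J2: z=[0.9976, -0.0698, 0.0000] o=[0.0230, 0.3292, 0.5100] → [0.0637, 0.9107, 0.2276, 0.9976, -0.0698, 0.0000]
J3: z=[0.0677, 0.9679, 0.2419] o=[0.0328, 0.4692, -0.0528] → [-0.3529, 0.1253, -0.4028, 0.0677, 0.9679, 0.2419]
q̇ = J⁺·V = [0.4370, 0.5270, -0.8490]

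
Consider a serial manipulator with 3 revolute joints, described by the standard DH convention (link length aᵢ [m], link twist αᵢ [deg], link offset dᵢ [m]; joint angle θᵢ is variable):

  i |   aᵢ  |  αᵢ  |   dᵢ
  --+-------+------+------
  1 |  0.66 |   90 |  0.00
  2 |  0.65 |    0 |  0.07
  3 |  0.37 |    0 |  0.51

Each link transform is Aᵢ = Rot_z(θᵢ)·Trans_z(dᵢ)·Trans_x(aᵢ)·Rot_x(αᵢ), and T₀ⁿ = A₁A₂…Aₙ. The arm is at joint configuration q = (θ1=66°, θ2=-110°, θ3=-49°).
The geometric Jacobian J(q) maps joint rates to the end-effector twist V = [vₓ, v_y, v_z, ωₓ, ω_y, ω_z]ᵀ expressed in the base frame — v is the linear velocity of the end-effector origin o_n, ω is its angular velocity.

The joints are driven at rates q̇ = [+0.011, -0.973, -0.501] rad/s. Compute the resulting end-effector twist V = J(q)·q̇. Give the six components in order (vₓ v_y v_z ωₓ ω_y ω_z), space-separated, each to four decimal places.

-0.3196 -0.7152 0.7255 -1.3466 0.5995 0.0110

o_n = [0.5674, -0.1516, -0.7434]
J₁: ẑ×o_n = [0.1516, 0.5674, -0.0000], ω = ẑ
J2: z=[0.9135, -0.4067, 0.0000] o=[0.2684, 0.6029, 0.0000] → [0.3024, 0.6791, -0.5677, 0.9135, -0.4067, 0.0000]
J3: z=[0.9135, -0.4067, 0.0000] o=[0.2420, 0.3714, -0.6108] → [0.0539, 0.1211, -0.3454, 0.9135, -0.4067, 0.0000]
V = J·q̇ = [-0.3196, -0.7152, 0.7255, -1.3466, 0.5995, 0.0110]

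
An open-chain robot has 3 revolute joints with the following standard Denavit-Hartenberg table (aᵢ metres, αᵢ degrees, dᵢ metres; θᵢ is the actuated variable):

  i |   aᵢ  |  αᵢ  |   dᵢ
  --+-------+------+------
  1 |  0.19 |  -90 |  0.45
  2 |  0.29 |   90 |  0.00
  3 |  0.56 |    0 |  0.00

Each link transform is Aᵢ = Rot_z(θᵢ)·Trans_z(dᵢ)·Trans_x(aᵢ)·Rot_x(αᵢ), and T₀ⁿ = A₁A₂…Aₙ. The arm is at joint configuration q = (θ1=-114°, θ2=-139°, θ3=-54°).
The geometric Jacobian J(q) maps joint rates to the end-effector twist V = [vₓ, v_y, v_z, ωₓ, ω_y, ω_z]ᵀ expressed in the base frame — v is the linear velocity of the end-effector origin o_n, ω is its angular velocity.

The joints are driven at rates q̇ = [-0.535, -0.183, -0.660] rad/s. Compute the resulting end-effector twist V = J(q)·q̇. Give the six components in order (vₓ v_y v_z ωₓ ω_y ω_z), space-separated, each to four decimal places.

o_n = [-0.3011, 0.4376, 0.8562]
J₁: ẑ×o_n = [-0.4376, -0.3011, 0.0000], ω = ẑ
J2: z=[0.9135, -0.4067, 0.0000] o=[-0.0773, -0.1736, 0.4500] → [-0.1652, -0.3711, 0.4673, 0.9135, -0.4067, 0.0000]
J3: z=[0.2668, 0.5993, -0.7547] o=[0.0117, 0.0264, 0.6403] → [0.4398, 0.1785, 0.2972, 0.2668, 0.5993, -0.7547]
V = J·q̇ = [-0.0259, 0.1112, -0.2817, -0.3433, -0.3211, -0.0369]

-0.0259 0.1112 -0.2817 -0.3433 -0.3211 -0.0369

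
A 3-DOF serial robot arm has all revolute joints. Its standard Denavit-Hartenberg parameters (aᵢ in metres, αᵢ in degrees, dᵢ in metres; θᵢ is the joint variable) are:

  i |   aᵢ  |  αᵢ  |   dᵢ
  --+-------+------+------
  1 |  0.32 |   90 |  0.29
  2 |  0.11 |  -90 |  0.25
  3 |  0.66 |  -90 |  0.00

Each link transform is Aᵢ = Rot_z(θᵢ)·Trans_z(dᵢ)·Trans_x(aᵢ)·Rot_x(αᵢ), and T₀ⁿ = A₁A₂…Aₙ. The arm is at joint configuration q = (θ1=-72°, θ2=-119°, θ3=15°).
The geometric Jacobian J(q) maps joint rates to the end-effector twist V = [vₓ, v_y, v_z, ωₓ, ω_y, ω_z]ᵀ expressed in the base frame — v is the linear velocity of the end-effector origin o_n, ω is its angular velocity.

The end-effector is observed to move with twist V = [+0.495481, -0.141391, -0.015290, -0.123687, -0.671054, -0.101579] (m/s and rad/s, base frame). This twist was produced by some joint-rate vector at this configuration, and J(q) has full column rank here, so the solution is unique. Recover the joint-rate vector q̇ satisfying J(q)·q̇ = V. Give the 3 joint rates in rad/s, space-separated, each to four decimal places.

0.2310 0.3250 0.6860

o_n = [-0.0884, 0.0159, -0.3638]
J₁: ẑ×o_n = [-0.0159, -0.0884, 0.0000], ω = ẑ
J2: z=[-0.9511, -0.3090, 0.0000] o=[0.0989, -0.3043, 0.2900] → [0.2020, -0.6218, -0.3624, -0.9511, -0.3090, 0.0000]
J3: z=[0.2703, -0.8318, -0.4848] o=[-0.1554, -0.3309, 0.1938] → [0.6319, 0.1182, 0.1494, 0.2703, -0.8318, -0.4848]
q̇ = J⁺·V = [0.2310, 0.3250, 0.6860]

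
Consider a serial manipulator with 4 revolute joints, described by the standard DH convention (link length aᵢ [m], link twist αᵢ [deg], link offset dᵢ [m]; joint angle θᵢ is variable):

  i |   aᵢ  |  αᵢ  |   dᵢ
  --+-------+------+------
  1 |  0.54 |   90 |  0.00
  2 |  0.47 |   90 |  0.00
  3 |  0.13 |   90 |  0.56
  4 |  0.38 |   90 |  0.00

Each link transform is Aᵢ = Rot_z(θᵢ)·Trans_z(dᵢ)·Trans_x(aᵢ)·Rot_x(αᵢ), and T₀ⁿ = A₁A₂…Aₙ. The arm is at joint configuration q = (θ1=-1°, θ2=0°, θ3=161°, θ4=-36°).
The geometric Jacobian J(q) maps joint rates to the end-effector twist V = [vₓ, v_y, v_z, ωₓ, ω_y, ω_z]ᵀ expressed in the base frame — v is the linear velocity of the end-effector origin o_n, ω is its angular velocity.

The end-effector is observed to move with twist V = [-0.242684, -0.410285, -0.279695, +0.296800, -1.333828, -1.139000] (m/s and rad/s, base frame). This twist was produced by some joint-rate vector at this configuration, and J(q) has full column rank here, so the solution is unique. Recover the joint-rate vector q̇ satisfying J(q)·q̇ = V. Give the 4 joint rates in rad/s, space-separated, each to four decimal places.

o_n = [0.5938, -0.1528, -0.3366]
J₁: ẑ×o_n = [0.1528, 0.5938, -0.0000], ω = ẑ
J2: z=[-0.0175, -0.9998, 0.0000] o=[0.5399, -0.0094, 0.0000] → [0.3366, -0.0059, 0.0564, -0.0175, -0.9998, 0.0000]
J3: z=[-0.0000, -0.0000, -1.0000] o=[1.0098, -0.0176, 0.0000] → [-0.1352, 0.4160, -0.0000, -0.0000, -0.0000, -1.0000]
J4: z=[0.3090, -0.9511, 0.0000] o=[0.8862, -0.0578, -0.5600] → [-0.2124, -0.0690, -0.3074, 0.3090, -0.9511, 0.0000]
q̇ = J⁺·V = [-0.8060, 0.3990, 0.3330, 0.9830]

-0.8060 0.3990 0.3330 0.9830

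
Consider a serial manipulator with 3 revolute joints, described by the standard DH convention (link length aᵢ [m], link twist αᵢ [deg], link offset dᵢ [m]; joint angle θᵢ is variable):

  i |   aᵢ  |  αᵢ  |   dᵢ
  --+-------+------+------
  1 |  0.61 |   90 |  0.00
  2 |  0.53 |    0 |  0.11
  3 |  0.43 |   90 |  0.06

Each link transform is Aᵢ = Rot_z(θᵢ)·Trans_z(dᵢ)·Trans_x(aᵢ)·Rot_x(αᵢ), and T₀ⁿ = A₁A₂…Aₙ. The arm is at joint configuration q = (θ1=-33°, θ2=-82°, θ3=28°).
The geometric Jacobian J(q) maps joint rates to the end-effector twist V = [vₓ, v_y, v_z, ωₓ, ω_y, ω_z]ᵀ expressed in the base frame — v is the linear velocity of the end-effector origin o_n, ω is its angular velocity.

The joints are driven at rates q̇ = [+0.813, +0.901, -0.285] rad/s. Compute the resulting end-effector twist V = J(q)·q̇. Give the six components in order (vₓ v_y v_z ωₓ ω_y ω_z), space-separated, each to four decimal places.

o_n = [0.6928, -0.6526, -0.8727]
J₁: ẑ×o_n = [0.6526, 0.6928, -0.0000], ω = ẑ
J2: z=[-0.5446, -0.8387, 0.0000] o=[0.5116, -0.3322, 0.0000] → [0.7319, -0.4753, 0.3265, -0.5446, -0.8387, 0.0000]
J3: z=[-0.5446, -0.8387, 0.0000] o=[0.5135, -0.4647, -0.5248] → [0.2918, -0.1895, 0.2527, -0.5446, -0.8387, 0.0000]
V = J·q̇ = [1.1069, 0.1890, 0.2222, -0.3355, -0.5166, 0.8130]

1.1069 0.1890 0.2222 -0.3355 -0.5166 0.8130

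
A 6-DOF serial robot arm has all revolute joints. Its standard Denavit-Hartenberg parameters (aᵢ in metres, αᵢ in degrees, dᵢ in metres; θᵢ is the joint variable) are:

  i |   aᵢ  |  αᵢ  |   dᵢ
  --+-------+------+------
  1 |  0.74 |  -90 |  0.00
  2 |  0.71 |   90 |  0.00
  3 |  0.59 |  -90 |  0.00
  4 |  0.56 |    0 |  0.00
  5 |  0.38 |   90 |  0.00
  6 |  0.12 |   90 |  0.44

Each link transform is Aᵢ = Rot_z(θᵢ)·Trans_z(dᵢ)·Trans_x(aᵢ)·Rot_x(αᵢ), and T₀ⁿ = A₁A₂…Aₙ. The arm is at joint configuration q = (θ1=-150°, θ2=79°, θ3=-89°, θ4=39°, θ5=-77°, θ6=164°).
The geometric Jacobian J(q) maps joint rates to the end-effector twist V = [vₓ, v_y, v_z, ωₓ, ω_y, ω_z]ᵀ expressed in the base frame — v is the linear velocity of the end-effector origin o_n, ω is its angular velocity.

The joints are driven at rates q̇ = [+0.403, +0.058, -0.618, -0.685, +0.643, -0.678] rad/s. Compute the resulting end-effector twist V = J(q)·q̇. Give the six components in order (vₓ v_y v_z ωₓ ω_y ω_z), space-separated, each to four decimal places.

-0.4022 -0.4075 0.5445 0.8053 0.8807 0.2172

o_n = [-1.3812, 0.3136, -0.7159]
J₁: ẑ×o_n = [-0.3136, -1.3812, 0.0000], ω = ẑ
J2: z=[0.5000, -0.8660, 0.0000] o=[-0.6409, -0.3700, 0.0000] → [0.6200, 0.3580, -0.2993, 0.5000, -0.8660, 0.0000]
J3: z=[-0.8501, -0.4908, 0.1908] o=[-0.7582, -0.4377, -0.6970] → [-0.1341, -0.1350, -0.9445, -0.8501, -0.4908, 0.1908]
J4: z=[-0.1565, -0.1105, -0.9815] o=[-1.0548, 0.0722, -0.7071] → [0.2379, 0.3189, -0.0738, -0.1565, -0.1105, -0.9815]
J5: z=[-0.1565, -0.1105, -0.9815] o=[-0.9741, 0.6212, -0.7818] → [-0.3093, 0.4099, 0.0032, -0.1565, -0.1105, -0.9815]
J6: z=[-0.3603, -0.9188, 0.1609] o=[-1.3235, 0.7652, -0.7423] → [0.0485, 0.0002, 0.1098, -0.3603, -0.9188, 0.1609]
V = J·q̇ = [-0.4022, -0.4075, 0.5445, 0.8053, 0.8807, 0.2172]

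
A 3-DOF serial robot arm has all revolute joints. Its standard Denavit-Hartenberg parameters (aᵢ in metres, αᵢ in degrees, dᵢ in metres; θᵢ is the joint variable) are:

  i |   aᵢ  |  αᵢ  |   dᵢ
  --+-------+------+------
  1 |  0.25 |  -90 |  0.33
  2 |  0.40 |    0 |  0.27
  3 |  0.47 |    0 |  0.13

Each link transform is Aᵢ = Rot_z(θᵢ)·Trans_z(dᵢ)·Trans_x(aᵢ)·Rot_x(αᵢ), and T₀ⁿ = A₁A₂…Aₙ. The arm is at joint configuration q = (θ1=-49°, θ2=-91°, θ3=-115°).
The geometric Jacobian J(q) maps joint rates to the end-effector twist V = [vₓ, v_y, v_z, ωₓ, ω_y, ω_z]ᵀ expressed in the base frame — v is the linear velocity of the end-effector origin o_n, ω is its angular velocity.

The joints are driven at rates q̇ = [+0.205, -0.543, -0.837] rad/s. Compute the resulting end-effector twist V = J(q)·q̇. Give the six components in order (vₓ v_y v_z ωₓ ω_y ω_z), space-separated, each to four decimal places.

-0.0375 -0.0129 -0.5867 -1.0415 -0.9054 0.2050

o_n = [0.1842, 0.3978, 0.5239]
J₁: ẑ×o_n = [-0.3978, 0.1842, 0.0000], ω = ẑ
J2: z=[0.7547, 0.6561, 0.0000] o=[0.1640, -0.1887, 0.3300] → [0.1272, -0.1463, 0.4294, 0.7547, 0.6561, 0.0000]
J3: z=[0.7547, 0.6561, 0.0000] o=[0.3632, -0.0063, 0.7299] → [-0.1352, 0.1555, 0.4224, 0.7547, 0.6561, 0.0000]
V = J·q̇ = [-0.0375, -0.0129, -0.5867, -1.0415, -0.9054, 0.2050]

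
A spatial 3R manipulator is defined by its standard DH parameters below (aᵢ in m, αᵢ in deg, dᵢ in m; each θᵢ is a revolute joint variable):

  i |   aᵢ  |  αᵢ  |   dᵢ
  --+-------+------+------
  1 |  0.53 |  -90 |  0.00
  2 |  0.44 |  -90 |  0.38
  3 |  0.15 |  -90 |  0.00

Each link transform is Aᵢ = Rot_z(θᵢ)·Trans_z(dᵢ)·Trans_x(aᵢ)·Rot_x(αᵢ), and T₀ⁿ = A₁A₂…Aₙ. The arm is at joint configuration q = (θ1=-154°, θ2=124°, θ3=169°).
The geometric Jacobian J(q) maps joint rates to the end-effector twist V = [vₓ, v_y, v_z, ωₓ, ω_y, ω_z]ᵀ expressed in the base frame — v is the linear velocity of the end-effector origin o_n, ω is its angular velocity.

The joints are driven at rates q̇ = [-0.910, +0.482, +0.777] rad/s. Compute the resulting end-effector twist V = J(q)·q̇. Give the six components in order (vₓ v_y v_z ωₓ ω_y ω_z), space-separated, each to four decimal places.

-0.2894 0.1024 0.0973 0.7903 -0.1508 -0.4755

o_n = [-0.1752, -0.4764, -0.2427]
J₁: ẑ×o_n = [0.4764, -0.1752, 0.0000], ω = ẑ
J2: z=[0.4384, -0.8988, 0.0000] o=[-0.4764, -0.2323, 0.0000] → [0.2181, 0.1064, 0.1637, 0.4384, -0.8988, 0.0000]
J3: z=[0.7451, 0.3634, 0.5592] o=[-0.0886, -0.4660, -0.3648] → [0.0502, -0.1394, 0.0237, 0.7451, 0.3634, 0.5592]
V = J·q̇ = [-0.2894, 0.1024, 0.0973, 0.7903, -0.1508, -0.4755]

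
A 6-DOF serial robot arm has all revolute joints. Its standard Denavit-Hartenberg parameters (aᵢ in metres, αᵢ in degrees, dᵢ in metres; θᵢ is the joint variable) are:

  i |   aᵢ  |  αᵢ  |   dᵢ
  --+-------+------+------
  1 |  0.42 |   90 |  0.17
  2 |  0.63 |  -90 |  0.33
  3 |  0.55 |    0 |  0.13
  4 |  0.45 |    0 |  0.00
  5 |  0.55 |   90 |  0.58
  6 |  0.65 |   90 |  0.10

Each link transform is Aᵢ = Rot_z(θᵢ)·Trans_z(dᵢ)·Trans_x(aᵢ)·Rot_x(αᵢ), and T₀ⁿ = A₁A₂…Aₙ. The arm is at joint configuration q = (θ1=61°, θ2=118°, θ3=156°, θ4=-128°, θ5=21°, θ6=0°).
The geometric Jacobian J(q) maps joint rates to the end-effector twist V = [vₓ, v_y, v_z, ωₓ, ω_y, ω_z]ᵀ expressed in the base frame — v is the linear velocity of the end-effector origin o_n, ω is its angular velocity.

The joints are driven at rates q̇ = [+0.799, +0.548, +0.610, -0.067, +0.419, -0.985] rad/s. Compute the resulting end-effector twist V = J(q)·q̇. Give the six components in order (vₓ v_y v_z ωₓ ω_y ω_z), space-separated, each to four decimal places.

o_n = [-1.2427, -0.2926, 1.0619]
J₁: ẑ×o_n = [0.2926, -1.2427, 0.0000], ω = ẑ
J2: z=[0.8746, -0.4848, 0.0000] o=[0.2036, 0.3673, 0.1700] → [-0.4324, -0.7800, -1.2783, 0.8746, -0.4848, 0.0000]
J3: z=[-0.4281, -0.7722, -0.4695] o=[0.3489, -0.0513, 0.7263] → [-0.3724, 0.8908, -1.1258, -0.4281, -0.7722, -0.4695]
J4: z=[-0.4281, -0.7722, -0.4695] o=[0.2119, 0.1630, 0.2216] → [-0.8628, 1.0426, -0.9282, -0.4281, -0.7722, -0.4695]
J5: z=[-0.4281, -0.7722, -0.4695] o=[-0.0633, 0.1023, 0.5724] → [-0.5634, 0.7632, -0.7417, -0.4281, -0.7722, -0.4695]
J6: z=[0.4020, -0.6280, 0.6664] o=[-0.7567, -0.2925, 0.6187] → [-0.2782, -0.5020, -0.3052, 0.4020, -0.6280, 0.6664]
V = J·q̇ = [-0.1345, -0.1326, -1.3353, -0.3285, -0.3900, -0.3090]

-0.1345 -0.1326 -1.3353 -0.3285 -0.3900 -0.3090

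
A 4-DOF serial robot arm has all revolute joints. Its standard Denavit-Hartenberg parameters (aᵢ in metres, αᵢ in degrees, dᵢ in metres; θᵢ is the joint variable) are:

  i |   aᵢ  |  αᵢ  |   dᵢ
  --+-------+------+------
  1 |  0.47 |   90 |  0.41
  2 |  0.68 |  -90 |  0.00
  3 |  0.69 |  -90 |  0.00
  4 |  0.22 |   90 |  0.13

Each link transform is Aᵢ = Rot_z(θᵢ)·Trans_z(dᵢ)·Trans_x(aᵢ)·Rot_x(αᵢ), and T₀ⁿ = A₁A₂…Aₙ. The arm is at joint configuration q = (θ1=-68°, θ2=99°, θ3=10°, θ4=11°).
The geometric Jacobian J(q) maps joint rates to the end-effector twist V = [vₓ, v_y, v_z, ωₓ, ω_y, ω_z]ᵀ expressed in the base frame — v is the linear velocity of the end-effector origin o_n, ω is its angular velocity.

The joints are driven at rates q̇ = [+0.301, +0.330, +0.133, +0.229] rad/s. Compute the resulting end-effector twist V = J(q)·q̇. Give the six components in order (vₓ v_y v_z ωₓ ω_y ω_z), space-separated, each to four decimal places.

-0.0203 0.5708 -0.1054 -0.1438 0.0769 0.2409

o_n = [0.3654, -0.1426, 1.9471]
J₁: ẑ×o_n = [0.1426, 0.3654, -0.0000], ω = ẑ
J2: z=[-0.9272, -0.3746, 0.0000] o=[0.1761, -0.4358, 0.4100] → [-0.5758, 1.4252, -0.2010, -0.9272, -0.3746, 0.0000]
J3: z=[-0.3700, 0.9158, -0.1564] o=[0.1362, -0.3371, 1.0816] → [0.8230, 0.2844, -0.2818, -0.3700, 0.9158, -0.1564]
J4: z=[0.9233, 0.3437, -0.1715] o=[0.2075, -0.1937, 1.7528] → [0.0756, -0.2065, -0.0070, 0.9233, 0.3437, -0.1715]
V = J·q̇ = [-0.0203, 0.5708, -0.1054, -0.1438, 0.0769, 0.2409]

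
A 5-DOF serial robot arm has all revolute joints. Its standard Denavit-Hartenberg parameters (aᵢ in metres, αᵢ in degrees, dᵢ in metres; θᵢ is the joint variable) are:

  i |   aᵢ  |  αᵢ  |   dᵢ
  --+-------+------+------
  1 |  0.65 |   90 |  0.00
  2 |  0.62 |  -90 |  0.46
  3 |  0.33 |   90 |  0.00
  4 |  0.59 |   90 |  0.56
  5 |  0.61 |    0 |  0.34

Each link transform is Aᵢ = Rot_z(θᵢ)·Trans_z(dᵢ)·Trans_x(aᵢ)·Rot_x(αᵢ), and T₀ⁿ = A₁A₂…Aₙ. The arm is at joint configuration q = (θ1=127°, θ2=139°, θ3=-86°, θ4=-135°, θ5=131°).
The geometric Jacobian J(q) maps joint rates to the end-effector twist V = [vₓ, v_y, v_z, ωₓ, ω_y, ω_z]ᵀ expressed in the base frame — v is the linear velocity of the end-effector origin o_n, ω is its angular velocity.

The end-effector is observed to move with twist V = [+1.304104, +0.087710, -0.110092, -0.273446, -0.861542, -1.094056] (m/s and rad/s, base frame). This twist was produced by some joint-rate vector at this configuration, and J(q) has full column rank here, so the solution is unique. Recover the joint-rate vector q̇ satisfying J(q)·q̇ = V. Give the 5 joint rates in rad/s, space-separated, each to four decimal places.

-0.6270 -0.4280 0.3940 -0.1100 0.4270

o_n = [-0.1427, 0.9980, -0.3432]
J₁: ẑ×o_n = [-0.9980, -0.1427, 0.0000], ω = ẑ
J2: z=[0.7986, 0.6018, 0.0000] o=[-0.3912, 0.5191, 0.0000] → [-0.2066, 0.2741, 0.2330, 0.7986, 0.6018, 0.0000]
J3: z=[0.3948, -0.5240, -0.7547] o=[0.2578, 0.4223, 0.4068] → [0.8275, 0.5984, 0.0175, 0.3948, -0.5240, -0.7547]
J4: z=[-0.3974, 0.6433, -0.6545] o=[0.5312, 0.6065, 0.4219] → [-0.2359, 0.1370, 0.2779, -0.3974, 0.6433, -0.6545]
J5: z=[-0.3066, -0.7653, -0.5660] o=[-0.2017, 0.9524, 0.3511] → [0.5572, -0.2462, 0.0311, -0.3066, -0.7653, -0.5660]
q̇ = J⁺·V = [-0.6270, -0.4280, 0.3940, -0.1100, 0.4270]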